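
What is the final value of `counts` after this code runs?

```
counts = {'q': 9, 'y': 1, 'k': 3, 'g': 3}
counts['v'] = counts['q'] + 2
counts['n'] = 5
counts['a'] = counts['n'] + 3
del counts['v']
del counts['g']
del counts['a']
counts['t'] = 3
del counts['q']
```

counts['v'] = counts['q']+2 = 11 → {'q': 9, 'y': 1, 'k': 3, 'g': 3, 'v': 11}
counts['n'] = 5 → {'q': 9, 'y': 1, 'k': 3, 'g': 3, 'v': 11, 'n': 5}
counts['a'] = counts['n']+3 = 8 → {'q': 9, 'y': 1, 'k': 3, 'g': 3, 'v': 11, 'n': 5, 'a': 8}
del 'v' → {'q': 9, 'y': 1, 'k': 3, 'g': 3, 'n': 5, 'a': 8}
del 'g' → {'q': 9, 'y': 1, 'k': 3, 'n': 5, 'a': 8}
del 'a' → {'q': 9, 'y': 1, 'k': 3, 'n': 5}
counts['t'] = 3 → {'q': 9, 'y': 1, 'k': 3, 'n': 5, 't': 3}
del 'q' → {'y': 1, 'k': 3, 'n': 5, 't': 3}

{'y': 1, 'k': 3, 'n': 5, 't': 3}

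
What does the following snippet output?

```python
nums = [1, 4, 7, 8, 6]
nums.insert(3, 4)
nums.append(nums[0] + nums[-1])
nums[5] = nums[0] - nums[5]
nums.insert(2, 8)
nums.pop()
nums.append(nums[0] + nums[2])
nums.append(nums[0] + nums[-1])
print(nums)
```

insert 4 at 3 → [1, 4, 7, 4, 8, 6]
append nums[0]+nums[-1] = 1+6 = 7 → [1, 4, 7, 4, 8, 6, 7]
nums[5] = nums[0]-nums[5] = 1-6 = -5 → [1, 4, 7, 4, 8, -5, 7]
insert 8 at 2 → [1, 4, 8, 7, 4, 8, -5, 7]
pop() removes 7 → [1, 4, 8, 7, 4, 8, -5]
append nums[0]+nums[2] = 1+8 = 9 → [1, 4, 8, 7, 4, 8, -5, 9]
append nums[0]+nums[-1] = 1+9 = 10 → [1, 4, 8, 7, 4, 8, -5, 9, 10]

[1, 4, 8, 7, 4, 8, -5, 9, 10]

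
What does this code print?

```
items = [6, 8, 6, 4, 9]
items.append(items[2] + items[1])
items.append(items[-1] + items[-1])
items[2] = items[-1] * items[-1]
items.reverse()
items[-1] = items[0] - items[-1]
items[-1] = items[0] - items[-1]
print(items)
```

[28, 14, 9, 4, 784, 8, 6]

append items[2]+items[1] = 6+8 = 14 → [6, 8, 6, 4, 9, 14]
append items[-1]+items[-1] = 14+14 = 28 → [6, 8, 6, 4, 9, 14, 28]
items[2] = items[-1]*items[-1] = 28*28 = 784 → [6, 8, 784, 4, 9, 14, 28]
reverse → [28, 14, 9, 4, 784, 8, 6]
items[-1] = items[0]-items[-1] = 28-6 = 22 → [28, 14, 9, 4, 784, 8, 22]
items[-1] = items[0]-items[-1] = 28-22 = 6 → [28, 14, 9, 4, 784, 8, 6]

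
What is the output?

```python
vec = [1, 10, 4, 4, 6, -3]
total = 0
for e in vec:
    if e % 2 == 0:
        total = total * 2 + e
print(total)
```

e=1: not even
e=10: even, total = 0*2+10 = 10
e=4: even, total = 10*2+4 = 24
e=4: even, total = 24*2+4 = 52
e=6: even, total = 52*2+6 = 110
e=-3: not even

110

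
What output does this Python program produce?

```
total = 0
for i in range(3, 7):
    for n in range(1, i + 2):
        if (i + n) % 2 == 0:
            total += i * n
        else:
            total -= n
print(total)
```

i=3,n=1: even sum, total = 0+3 = 3
i=3,n=2: odd sum, total = 3-2 = 1
i=3,n=3: even sum, total = 1+9 = 10
i=3,n=4: odd sum, total = 10-4 = 6
i=4,n=1: odd sum, total = 6-1 = 5
i=4,n=2: even sum, total = 5+8 = 13
i=4,n=3: odd sum, total = 13-3 = 10
i=4,n=4: even sum, total = 10+16 = 26
i=4,n=5: odd sum, total = 26-5 = 21
i=5,n=1: even sum, total = 21+5 = 26
i=5,n=2: odd sum, total = 26-2 = 24
i=5,n=3: even sum, total = 24+15 = 39
i=5,n=4: odd sum, total = 39-4 = 35
i=5,n=5: even sum, total = 35+25 = 60
i=5,n=6: odd sum, total = 60-6 = 54
i=6,n=1: odd sum, total = 54-1 = 53
i=6,n=2: even sum, total = 53+12 = 65
i=6,n=3: odd sum, total = 65-3 = 62
i=6,n=4: even sum, total = 62+24 = 86
i=6,n=5: odd sum, total = 86-5 = 81
i=6,n=6: even sum, total = 81+36 = 117
i=6,n=7: odd sum, total = 117-7 = 110

110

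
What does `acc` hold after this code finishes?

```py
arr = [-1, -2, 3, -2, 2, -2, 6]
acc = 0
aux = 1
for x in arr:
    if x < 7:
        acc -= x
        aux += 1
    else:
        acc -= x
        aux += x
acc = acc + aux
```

x=-1: <7, acc = 0-(-1) = 1; aux=2
x=-2: <7, acc = 1-(-2) = 3; aux=3
x=3: <7, acc = 3-3 = 0; aux=4
x=-2: <7, acc = 0-(-2) = 2; aux=5
x=2: <7, acc = 2-2 = 0; aux=6
x=-2: <7, acc = 0-(-2) = 2; aux=7
x=6: <7, acc = 2-6 = -4; aux=8
acc+aux = (-4)+8 = 4

4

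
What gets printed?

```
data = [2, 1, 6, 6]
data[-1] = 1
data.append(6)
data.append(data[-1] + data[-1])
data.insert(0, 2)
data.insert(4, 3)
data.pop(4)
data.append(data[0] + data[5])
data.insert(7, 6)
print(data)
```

[2, 2, 1, 6, 1, 6, 12, 6, 8]

data[-1] = 1 → [2, 1, 6, 1]
append 6 → [2, 1, 6, 1, 6]
append data[-1]+data[-1] = 6+6 = 12 → [2, 1, 6, 1, 6, 12]
insert 2 at 0 → [2, 2, 1, 6, 1, 6, 12]
insert 3 at 4 → [2, 2, 1, 6, 3, 1, 6, 12]
pop(4) removes 3 → [2, 2, 1, 6, 1, 6, 12]
append data[0]+data[5] = 2+6 = 8 → [2, 2, 1, 6, 1, 6, 12, 8]
insert 6 at 7 → [2, 2, 1, 6, 1, 6, 12, 6, 8]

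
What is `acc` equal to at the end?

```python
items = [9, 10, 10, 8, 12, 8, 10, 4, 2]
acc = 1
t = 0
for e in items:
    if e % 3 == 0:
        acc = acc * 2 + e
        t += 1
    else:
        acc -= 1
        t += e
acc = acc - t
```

-30

e=9: %3==0, acc = 1*2+9 = 11; t=1
e=10: not %3==0, acc = 11-1 = 10; t=11
e=10: not %3==0, acc = 10-1 = 9; t=21
e=8: not %3==0, acc = 9-1 = 8; t=29
e=12: %3==0, acc = 8*2+12 = 28; t=30
e=8: not %3==0, acc = 28-1 = 27; t=38
e=10: not %3==0, acc = 27-1 = 26; t=48
e=4: not %3==0, acc = 26-1 = 25; t=52
e=2: not %3==0, acc = 25-1 = 24; t=54
acc-t = 24-54 = -30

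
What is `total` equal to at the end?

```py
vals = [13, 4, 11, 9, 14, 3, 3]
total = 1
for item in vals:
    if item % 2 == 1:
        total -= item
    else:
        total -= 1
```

-40

item=13: odd, total = 1-13 = -12
item=4: not odd, total = (-12)-1 = -13
item=11: odd, total = (-13)-11 = -24
item=9: odd, total = (-24)-9 = -33
item=14: not odd, total = (-33)-1 = -34
item=3: odd, total = (-34)-3 = -37
item=3: odd, total = (-37)-3 = -40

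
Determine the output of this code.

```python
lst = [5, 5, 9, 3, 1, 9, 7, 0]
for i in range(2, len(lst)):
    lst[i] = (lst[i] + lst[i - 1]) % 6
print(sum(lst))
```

i=2: lst[2] = (9+5)%6 = 2 → [5, 5, 2, 3, 1, 9, 7, 0]
i=3: lst[3] = (3+2)%6 = 5 → [5, 5, 2, 5, 1, 9, 7, 0]
i=4: lst[4] = (1+5)%6 = 0 → [5, 5, 2, 5, 0, 9, 7, 0]
i=5: lst[5] = (9+0)%6 = 3 → [5, 5, 2, 5, 0, 3, 7, 0]
i=6: lst[6] = (7+3)%6 = 4 → [5, 5, 2, 5, 0, 3, 4, 0]
i=7: lst[7] = (0+4)%6 = 4 → [5, 5, 2, 5, 0, 3, 4, 4]
sum = 28

28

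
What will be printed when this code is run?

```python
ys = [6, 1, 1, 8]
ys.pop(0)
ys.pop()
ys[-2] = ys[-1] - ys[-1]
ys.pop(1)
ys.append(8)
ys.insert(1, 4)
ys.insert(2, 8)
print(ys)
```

pop(0) removes 6 → [1, 1, 8]
pop() removes 8 → [1, 1]
ys[-2] = ys[-1]-ys[-1] = 1-1 = 0 → [0, 1]
pop(1) removes 1 → [0]
append 8 → [0, 8]
insert 4 at 1 → [0, 4, 8]
insert 8 at 2 → [0, 4, 8, 8]

[0, 4, 8, 8]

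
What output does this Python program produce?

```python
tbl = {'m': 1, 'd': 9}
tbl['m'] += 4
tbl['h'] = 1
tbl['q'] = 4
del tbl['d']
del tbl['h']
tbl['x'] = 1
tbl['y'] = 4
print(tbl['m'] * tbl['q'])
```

20

tbl['m'] = 1+4 = 5 → {'m': 5, 'd': 9}
tbl['h'] = 1 → {'m': 5, 'd': 9, 'h': 1}
tbl['q'] = 4 → {'m': 5, 'd': 9, 'h': 1, 'q': 4}
del 'd' → {'m': 5, 'h': 1, 'q': 4}
del 'h' → {'m': 5, 'q': 4}
tbl['x'] = 1 → {'m': 5, 'q': 4, 'x': 1}
tbl['y'] = 4 → {'m': 5, 'q': 4, 'x': 1, 'y': 4}
tbl['m']*tbl['q'] = 5*4 = 20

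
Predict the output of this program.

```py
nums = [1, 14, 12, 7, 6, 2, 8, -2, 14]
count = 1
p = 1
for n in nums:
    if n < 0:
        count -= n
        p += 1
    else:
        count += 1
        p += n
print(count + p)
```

n=1: not <0, count = 1+1 = 2; p=2
n=14: not <0, count = 2+1 = 3; p=16
n=12: not <0, count = 3+1 = 4; p=28
n=7: not <0, count = 4+1 = 5; p=35
n=6: not <0, count = 5+1 = 6; p=41
n=2: not <0, count = 6+1 = 7; p=43
n=8: not <0, count = 7+1 = 8; p=51
n=-2: <0, count = 8-(-2) = 10; p=52
n=14: not <0, count = 10+1 = 11; p=66
count+p = 11+66 = 77

77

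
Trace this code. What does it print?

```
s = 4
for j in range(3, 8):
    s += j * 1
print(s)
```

j=3: s = 4+3*1 = 7
j=4: s = 7+4*1 = 11
j=5: s = 11+5*1 = 16
j=6: s = 16+6*1 = 22
j=7: s = 22+7*1 = 29

29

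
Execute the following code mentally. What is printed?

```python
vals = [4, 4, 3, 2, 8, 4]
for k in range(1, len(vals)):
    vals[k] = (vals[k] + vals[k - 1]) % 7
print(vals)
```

k=1: vals[1] = (4+4)%7 = 1 → [4, 1, 3, 2, 8, 4]
k=2: vals[2] = (3+1)%7 = 4 → [4, 1, 4, 2, 8, 4]
k=3: vals[3] = (2+4)%7 = 6 → [4, 1, 4, 6, 8, 4]
k=4: vals[4] = (8+6)%7 = 0 → [4, 1, 4, 6, 0, 4]
k=5: vals[5] = (4+0)%7 = 4 → [4, 1, 4, 6, 0, 4]

[4, 1, 4, 6, 0, 4]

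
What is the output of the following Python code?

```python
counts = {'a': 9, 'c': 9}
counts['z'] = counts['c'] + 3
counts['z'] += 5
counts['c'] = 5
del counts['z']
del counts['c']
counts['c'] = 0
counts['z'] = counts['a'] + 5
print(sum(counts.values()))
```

23

counts['z'] = counts['c']+3 = 12 → {'a': 9, 'c': 9, 'z': 12}
counts['z'] = 12+5 = 17 → {'a': 9, 'c': 9, 'z': 17}
counts['c'] = 5 → {'a': 9, 'c': 5, 'z': 17}
del 'z' → {'a': 9, 'c': 5}
del 'c' → {'a': 9}
counts['c'] = 0 → {'a': 9, 'c': 0}
counts['z'] = counts['a']+5 = 14 → {'a': 9, 'c': 0, 'z': 14}
sum of values = 23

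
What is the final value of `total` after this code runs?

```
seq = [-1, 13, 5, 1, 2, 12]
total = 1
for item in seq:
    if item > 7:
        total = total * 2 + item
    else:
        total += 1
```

item=-1: not >7, total = 1+1 = 2
item=13: >7, total = 2*2+13 = 17
item=5: not >7, total = 17+1 = 18
item=1: not >7, total = 18+1 = 19
item=2: not >7, total = 19+1 = 20
item=12: >7, total = 20*2+12 = 52

52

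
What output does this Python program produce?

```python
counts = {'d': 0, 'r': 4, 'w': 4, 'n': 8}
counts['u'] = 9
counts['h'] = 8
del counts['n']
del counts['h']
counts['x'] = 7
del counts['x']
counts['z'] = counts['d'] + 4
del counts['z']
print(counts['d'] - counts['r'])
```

-4

counts['u'] = 9 → {'d': 0, 'r': 4, 'w': 4, 'n': 8, 'u': 9}
counts['h'] = 8 → {'d': 0, 'r': 4, 'w': 4, 'n': 8, 'u': 9, 'h': 8}
del 'n' → {'d': 0, 'r': 4, 'w': 4, 'u': 9, 'h': 8}
del 'h' → {'d': 0, 'r': 4, 'w': 4, 'u': 9}
counts['x'] = 7 → {'d': 0, 'r': 4, 'w': 4, 'u': 9, 'x': 7}
del 'x' → {'d': 0, 'r': 4, 'w': 4, 'u': 9}
counts['z'] = counts['d']+4 = 4 → {'d': 0, 'r': 4, 'w': 4, 'u': 9, 'z': 4}
del 'z' → {'d': 0, 'r': 4, 'w': 4, 'u': 9}
counts['d']-counts['r'] = 0-4 = -4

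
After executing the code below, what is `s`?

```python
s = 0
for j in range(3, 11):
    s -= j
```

-52

j=3: s = 0-3 = -3
j=4: s = (-3)-4 = -7
j=5: s = (-7)-5 = -12
j=6: s = (-12)-6 = -18
j=7: s = (-18)-7 = -25
j=8: s = (-25)-8 = -33
j=9: s = (-33)-9 = -42
j=10: s = (-42)-10 = -52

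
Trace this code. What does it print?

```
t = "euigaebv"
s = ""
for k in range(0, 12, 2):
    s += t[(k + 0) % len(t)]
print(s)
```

eiabei

k=0: add t[0]='e' → 'e'
k=2: add t[2]='i' → 'ei'
k=4: add t[4]='a' → 'eia'
k=6: add t[6]='b' → 'eiab'
k=8: add t[0]='e' → 'eiabe'
k=10: add t[2]='i' → 'eiabei'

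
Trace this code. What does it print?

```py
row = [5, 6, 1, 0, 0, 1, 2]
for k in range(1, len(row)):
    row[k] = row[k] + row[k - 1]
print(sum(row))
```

80

k=1: row[1] = 6+5 = 11 → [5, 11, 1, 0, 0, 1, 2]
k=2: row[2] = 1+11 = 12 → [5, 11, 12, 0, 0, 1, 2]
k=3: row[3] = 0+12 = 12 → [5, 11, 12, 12, 0, 1, 2]
k=4: row[4] = 0+12 = 12 → [5, 11, 12, 12, 12, 1, 2]
k=5: row[5] = 1+12 = 13 → [5, 11, 12, 12, 12, 13, 2]
k=6: row[6] = 2+13 = 15 → [5, 11, 12, 12, 12, 13, 15]
sum = 80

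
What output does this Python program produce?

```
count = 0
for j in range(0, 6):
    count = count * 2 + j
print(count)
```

57

j=0: count = 0*2+0 = 0
j=1: count = 0*2+1 = 1
j=2: count = 1*2+2 = 4
j=3: count = 4*2+3 = 11
j=4: count = 11*2+4 = 26
j=5: count = 26*2+5 = 57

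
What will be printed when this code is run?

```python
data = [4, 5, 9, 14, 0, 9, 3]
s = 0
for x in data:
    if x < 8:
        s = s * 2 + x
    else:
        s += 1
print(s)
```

65

x=4: <8, s = 0*2+4 = 4
x=5: <8, s = 4*2+5 = 13
x=9: not <8, s = 13+1 = 14
x=14: not <8, s = 14+1 = 15
x=0: <8, s = 15*2+0 = 30
x=9: not <8, s = 30+1 = 31
x=3: <8, s = 31*2+3 = 65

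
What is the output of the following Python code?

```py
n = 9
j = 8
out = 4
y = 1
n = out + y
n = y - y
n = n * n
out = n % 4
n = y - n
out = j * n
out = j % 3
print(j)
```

8

n = 4+1 = 5
n = 1-1 = 0
n = 0*0 = 0
out = 0%4 = 0
n = 1-0 = 1
out = 8*1 = 8
out = 8%3 = 2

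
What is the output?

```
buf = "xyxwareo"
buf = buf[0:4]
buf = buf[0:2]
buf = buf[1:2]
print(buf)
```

y

slice [0:4] → 'xyxw'
slice [0:2] → 'xy'
slice [1:2] → 'y'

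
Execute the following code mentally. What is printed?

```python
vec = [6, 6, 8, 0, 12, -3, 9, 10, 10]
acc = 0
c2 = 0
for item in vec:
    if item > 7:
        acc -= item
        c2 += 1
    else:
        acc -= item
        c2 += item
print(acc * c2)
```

-812

item=6: not >7, acc = 0-6 = -6; c2=6
item=6: not >7, acc = (-6)-6 = -12; c2=12
item=8: >7, acc = (-12)-8 = -20; c2=13
item=0: not >7, acc = (-20)-0 = -20; c2=13
item=12: >7, acc = (-20)-12 = -32; c2=14
item=-3: not >7, acc = (-32)-(-3) = -29; c2=11
item=9: >7, acc = (-29)-9 = -38; c2=12
item=10: >7, acc = (-38)-10 = -48; c2=13
item=10: >7, acc = (-48)-10 = -58; c2=14
acc*c2 = (-58)*14 = -812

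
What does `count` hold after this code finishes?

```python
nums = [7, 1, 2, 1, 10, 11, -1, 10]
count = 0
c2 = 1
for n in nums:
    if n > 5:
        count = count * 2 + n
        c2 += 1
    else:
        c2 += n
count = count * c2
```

1024

n=7: >5, count = 0*2+7 = 7; c2=2
n=1: not >5; c2=3
n=2: not >5; c2=5
n=1: not >5; c2=6
n=10: >5, count = 7*2+10 = 24; c2=7
n=11: >5, count = 24*2+11 = 59; c2=8
n=-1: not >5; c2=7
n=10: >5, count = 59*2+10 = 128; c2=8
count*c2 = 128*8 = 1024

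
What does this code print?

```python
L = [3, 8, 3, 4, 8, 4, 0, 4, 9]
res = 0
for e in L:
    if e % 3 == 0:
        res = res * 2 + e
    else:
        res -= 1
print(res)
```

e=3: %3==0, res = 0*2+3 = 3
e=8: not %3==0, res = 3-1 = 2
e=3: %3==0, res = 2*2+3 = 7
e=4: not %3==0, res = 7-1 = 6
e=8: not %3==0, res = 6-1 = 5
e=4: not %3==0, res = 5-1 = 4
e=0: %3==0, res = 4*2+0 = 8
e=4: not %3==0, res = 8-1 = 7
e=9: %3==0, res = 7*2+9 = 23

23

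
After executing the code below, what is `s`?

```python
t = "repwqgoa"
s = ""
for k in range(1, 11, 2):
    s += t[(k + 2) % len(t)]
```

k=1: add t[3]='w' → 'w'
k=3: add t[5]='g' → 'wg'
k=5: add t[7]='a' → 'wga'
k=7: add t[1]='e' → 'wgae'
k=9: add t[3]='w' → 'wgaew'

'wgaew'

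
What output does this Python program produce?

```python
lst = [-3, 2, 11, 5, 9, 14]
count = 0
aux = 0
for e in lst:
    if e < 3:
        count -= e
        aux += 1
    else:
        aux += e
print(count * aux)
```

e=-3: <3, count = 0-(-3) = 3; aux=1
e=2: <3, count = 3-2 = 1; aux=2
e=11: not <3; aux=13
e=5: not <3; aux=18
e=9: not <3; aux=27
e=14: not <3; aux=41
count*aux = 1*41 = 41

41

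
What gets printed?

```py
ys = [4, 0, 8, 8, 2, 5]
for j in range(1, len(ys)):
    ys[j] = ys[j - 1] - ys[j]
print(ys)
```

[4, 4, -4, -12, -14, -19]

j=1: ys[1] = 4-0 = 4 → [4, 4, 8, 8, 2, 5]
j=2: ys[2] = 4-8 = -4 → [4, 4, -4, 8, 2, 5]
j=3: ys[3] = (-4)-8 = -12 → [4, 4, -4, -12, 2, 5]
j=4: ys[4] = (-12)-2 = -14 → [4, 4, -4, -12, -14, 5]
j=5: ys[5] = (-14)-5 = -19 → [4, 4, -4, -12, -14, -19]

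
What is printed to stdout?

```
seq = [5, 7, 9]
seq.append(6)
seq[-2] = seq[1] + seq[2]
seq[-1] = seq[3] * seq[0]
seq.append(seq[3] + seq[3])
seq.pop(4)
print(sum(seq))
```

58

append 6 → [5, 7, 9, 6]
seq[-2] = seq[1]+seq[2] = 7+9 = 16 → [5, 7, 16, 6]
seq[-1] = seq[3]*seq[0] = 6*5 = 30 → [5, 7, 16, 30]
append seq[3]+seq[3] = 30+30 = 60 → [5, 7, 16, 30, 60]
pop(4) removes 60 → [5, 7, 16, 30]
sum = 58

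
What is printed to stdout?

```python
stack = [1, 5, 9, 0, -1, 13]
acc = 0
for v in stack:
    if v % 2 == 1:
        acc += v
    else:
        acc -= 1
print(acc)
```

v=1: odd, acc = 0+1 = 1
v=5: odd, acc = 1+5 = 6
v=9: odd, acc = 6+9 = 15
v=0: not odd, acc = 15-1 = 14
v=-1: odd, acc = 14+(-1) = 13
v=13: odd, acc = 13+13 = 26

26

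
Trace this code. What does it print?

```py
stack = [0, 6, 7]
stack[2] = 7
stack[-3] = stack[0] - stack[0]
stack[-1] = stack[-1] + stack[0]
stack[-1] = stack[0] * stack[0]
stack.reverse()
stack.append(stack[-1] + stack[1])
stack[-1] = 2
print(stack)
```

[0, 6, 0, 2]

stack[2] = 7 → [0, 6, 7]
stack[-3] = stack[0]-stack[0] = 0-0 = 0 → [0, 6, 7]
stack[-1] = stack[-1]+stack[0] = 7+0 = 7 → [0, 6, 7]
stack[-1] = stack[0]*stack[0] = 0*0 = 0 → [0, 6, 0]
reverse → [0, 6, 0]
append stack[-1]+stack[1] = 0+6 = 6 → [0, 6, 0, 6]
stack[-1] = 2 → [0, 6, 0, 2]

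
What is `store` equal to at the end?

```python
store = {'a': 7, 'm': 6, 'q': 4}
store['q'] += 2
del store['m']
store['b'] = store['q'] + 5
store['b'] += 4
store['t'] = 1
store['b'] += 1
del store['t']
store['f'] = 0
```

store['q'] = 4+2 = 6 → {'a': 7, 'm': 6, 'q': 6}
del 'm' → {'a': 7, 'q': 6}
store['b'] = store['q']+5 = 11 → {'a': 7, 'q': 6, 'b': 11}
store['b'] = 11+4 = 15 → {'a': 7, 'q': 6, 'b': 15}
store['t'] = 1 → {'a': 7, 'q': 6, 'b': 15, 't': 1}
store['b'] = 15+1 = 16 → {'a': 7, 'q': 6, 'b': 16, 't': 1}
del 't' → {'a': 7, 'q': 6, 'b': 16}
store['f'] = 0 → {'a': 7, 'q': 6, 'b': 16, 'f': 0}

{'a': 7, 'q': 6, 'b': 16, 'f': 0}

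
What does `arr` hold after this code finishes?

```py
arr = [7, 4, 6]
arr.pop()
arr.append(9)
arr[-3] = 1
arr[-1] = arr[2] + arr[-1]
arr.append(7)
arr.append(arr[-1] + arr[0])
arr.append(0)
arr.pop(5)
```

[1, 4, 18, 7, 8]

pop() removes 6 → [7, 4]
append 9 → [7, 4, 9]
arr[-3] = 1 → [1, 4, 9]
arr[-1] = arr[2]+arr[-1] = 9+9 = 18 → [1, 4, 18]
append 7 → [1, 4, 18, 7]
append arr[-1]+arr[0] = 7+1 = 8 → [1, 4, 18, 7, 8]
append 0 → [1, 4, 18, 7, 8, 0]
pop(5) removes 0 → [1, 4, 18, 7, 8]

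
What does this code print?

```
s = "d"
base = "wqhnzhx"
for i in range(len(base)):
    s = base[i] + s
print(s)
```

xhznhqwd

i=0: prepend 'w' → 'wd'
i=1: prepend 'q' → 'qwd'
i=2: prepend 'h' → 'hqwd'
i=3: prepend 'n' → 'nhqwd'
i=4: prepend 'z' → 'znhqwd'
i=5: prepend 'h' → 'hznhqwd'
i=6: prepend 'x' → 'xhznhqwd'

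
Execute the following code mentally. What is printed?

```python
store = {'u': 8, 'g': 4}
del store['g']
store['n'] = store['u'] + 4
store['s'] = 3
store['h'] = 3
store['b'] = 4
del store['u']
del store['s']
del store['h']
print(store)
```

{'n': 12, 'b': 4}

del 'g' → {'u': 8}
store['n'] = store['u']+4 = 12 → {'u': 8, 'n': 12}
store['s'] = 3 → {'u': 8, 'n': 12, 's': 3}
store['h'] = 3 → {'u': 8, 'n': 12, 's': 3, 'h': 3}
store['b'] = 4 → {'u': 8, 'n': 12, 's': 3, 'h': 3, 'b': 4}
del 'u' → {'n': 12, 's': 3, 'h': 3, 'b': 4}
del 's' → {'n': 12, 'h': 3, 'b': 4}
del 'h' → {'n': 12, 'b': 4}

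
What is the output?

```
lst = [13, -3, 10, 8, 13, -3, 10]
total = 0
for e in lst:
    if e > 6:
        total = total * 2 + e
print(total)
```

356

e=13: >6, total = 0*2+13 = 13
e=-3: not >6
e=10: >6, total = 13*2+10 = 36
e=8: >6, total = 36*2+8 = 80
e=13: >6, total = 80*2+13 = 173
e=-3: not >6
e=10: >6, total = 173*2+10 = 356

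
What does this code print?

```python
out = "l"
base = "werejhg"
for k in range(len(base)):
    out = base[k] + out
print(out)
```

k=0: prepend 'w' → 'wl'
k=1: prepend 'e' → 'ewl'
k=2: prepend 'r' → 'rewl'
k=3: prepend 'e' → 'erewl'
k=4: prepend 'j' → 'jerewl'
k=5: prepend 'h' → 'hjerewl'
k=6: prepend 'g' → 'ghjerewl'

ghjerewl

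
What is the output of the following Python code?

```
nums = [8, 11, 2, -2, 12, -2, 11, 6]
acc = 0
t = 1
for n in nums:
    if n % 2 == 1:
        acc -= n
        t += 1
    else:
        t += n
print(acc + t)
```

n=8: not odd; t=9
n=11: odd, acc = 0-11 = -11; t=10
n=2: not odd; t=12
n=-2: not odd; t=10
n=12: not odd; t=22
n=-2: not odd; t=20
n=11: odd, acc = (-11)-11 = -22; t=21
n=6: not odd; t=27
acc+t = (-22)+27 = 5

5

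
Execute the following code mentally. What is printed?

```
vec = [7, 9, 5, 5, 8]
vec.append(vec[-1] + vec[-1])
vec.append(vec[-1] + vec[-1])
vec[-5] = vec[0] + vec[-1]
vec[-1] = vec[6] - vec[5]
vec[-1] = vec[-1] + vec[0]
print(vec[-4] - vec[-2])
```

-11

append vec[-1]+vec[-1] = 8+8 = 16 → [7, 9, 5, 5, 8, 16]
append vec[-1]+vec[-1] = 16+16 = 32 → [7, 9, 5, 5, 8, 16, 32]
vec[-5] = vec[0]+vec[-1] = 7+32 = 39 → [7, 9, 39, 5, 8, 16, 32]
vec[-1] = vec[6]-vec[5] = 32-16 = 16 → [7, 9, 39, 5, 8, 16, 16]
vec[-1] = vec[-1]+vec[0] = 16+7 = 23 → [7, 9, 39, 5, 8, 16, 23]
vec[-4]-vec[-2] = 5-16 = -11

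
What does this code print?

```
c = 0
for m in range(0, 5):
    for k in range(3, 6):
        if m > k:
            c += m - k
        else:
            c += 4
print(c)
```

57

m=0,k=3: not 0>3, c = 0+4 = 4
m=0,k=4: not 0>4, c = 4+4 = 8
m=0,k=5: not 0>5, c = 8+4 = 12
m=1,k=3: not 1>3, c = 12+4 = 16
m=1,k=4: not 1>4, c = 16+4 = 20
m=1,k=5: not 1>5, c = 20+4 = 24
m=2,k=3: not 2>3, c = 24+4 = 28
m=2,k=4: not 2>4, c = 28+4 = 32
m=2,k=5: not 2>5, c = 32+4 = 36
m=3,k=3: not 3>3, c = 36+4 = 40
m=3,k=4: not 3>4, c = 40+4 = 44
m=3,k=5: not 3>5, c = 44+4 = 48
m=4,k=3: 4>3, c = 48+1 = 49
m=4,k=4: not 4>4, c = 49+4 = 53
m=4,k=5: not 4>5, c = 53+4 = 57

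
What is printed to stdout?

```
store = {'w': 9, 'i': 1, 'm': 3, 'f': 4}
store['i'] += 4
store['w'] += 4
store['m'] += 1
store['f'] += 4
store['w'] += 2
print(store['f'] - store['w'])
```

store['i'] = 1+4 = 5 → {'w': 9, 'i': 5, 'm': 3, 'f': 4}
store['w'] = 9+4 = 13 → {'w': 13, 'i': 5, 'm': 3, 'f': 4}
store['m'] = 3+1 = 4 → {'w': 13, 'i': 5, 'm': 4, 'f': 4}
store['f'] = 4+4 = 8 → {'w': 13, 'i': 5, 'm': 4, 'f': 8}
store['w'] = 13+2 = 15 → {'w': 15, 'i': 5, 'm': 4, 'f': 8}
store['f']-store['w'] = 8-15 = -7

-7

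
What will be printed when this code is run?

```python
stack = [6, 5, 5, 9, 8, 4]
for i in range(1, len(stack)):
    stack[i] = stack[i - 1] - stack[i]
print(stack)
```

[6, 1, -4, -13, -21, -25]

i=1: stack[1] = 6-5 = 1 → [6, 1, 5, 9, 8, 4]
i=2: stack[2] = 1-5 = -4 → [6, 1, -4, 9, 8, 4]
i=3: stack[3] = (-4)-9 = -13 → [6, 1, -4, -13, 8, 4]
i=4: stack[4] = (-13)-8 = -21 → [6, 1, -4, -13, -21, 4]
i=5: stack[5] = (-21)-4 = -25 → [6, 1, -4, -13, -21, -25]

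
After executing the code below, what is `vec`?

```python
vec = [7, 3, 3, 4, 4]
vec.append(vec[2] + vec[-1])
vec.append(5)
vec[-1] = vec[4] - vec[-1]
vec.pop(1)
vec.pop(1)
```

[7, 4, 4, 7, -1]

append vec[2]+vec[-1] = 3+4 = 7 → [7, 3, 3, 4, 4, 7]
append 5 → [7, 3, 3, 4, 4, 7, 5]
vec[-1] = vec[4]-vec[-1] = 4-5 = -1 → [7, 3, 3, 4, 4, 7, -1]
pop(1) removes 3 → [7, 3, 4, 4, 7, -1]
pop(1) removes 3 → [7, 4, 4, 7, -1]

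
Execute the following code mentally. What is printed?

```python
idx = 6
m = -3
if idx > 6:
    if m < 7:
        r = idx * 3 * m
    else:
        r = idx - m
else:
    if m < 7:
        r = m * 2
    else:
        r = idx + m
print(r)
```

-6

idx=6, m=-3
idx > 6 is False; m < 7 is True
→ r = m * 2 = -6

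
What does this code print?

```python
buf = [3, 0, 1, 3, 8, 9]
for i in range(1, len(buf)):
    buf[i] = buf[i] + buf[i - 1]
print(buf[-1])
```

i=1: buf[1] = 0+3 = 3 → [3, 3, 1, 3, 8, 9]
i=2: buf[2] = 1+3 = 4 → [3, 3, 4, 3, 8, 9]
i=3: buf[3] = 3+4 = 7 → [3, 3, 4, 7, 8, 9]
i=4: buf[4] = 8+7 = 15 → [3, 3, 4, 7, 15, 9]
i=5: buf[5] = 9+15 = 24 → [3, 3, 4, 7, 15, 24]

24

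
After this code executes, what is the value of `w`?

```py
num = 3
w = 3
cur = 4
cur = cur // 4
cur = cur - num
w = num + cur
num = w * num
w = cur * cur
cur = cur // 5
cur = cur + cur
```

cur = 4//4 = 1
cur = 1-3 = -2
w = 3+(-2) = 1
num = 1*3 = 3
w = (-2)*(-2) = 4
cur = (-2)//5 = -1
cur = (-1)+(-1) = -2

4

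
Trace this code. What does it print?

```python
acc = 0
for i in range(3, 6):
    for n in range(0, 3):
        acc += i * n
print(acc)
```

36

i=3,n=0: acc = 0+0 = 0
i=3,n=1: acc = 0+3 = 3
i=3,n=2: acc = 3+6 = 9
i=4,n=0: acc = 9+0 = 9
i=4,n=1: acc = 9+4 = 13
i=4,n=2: acc = 13+8 = 21
i=5,n=0: acc = 21+0 = 21
i=5,n=1: acc = 21+5 = 26
i=5,n=2: acc = 26+10 = 36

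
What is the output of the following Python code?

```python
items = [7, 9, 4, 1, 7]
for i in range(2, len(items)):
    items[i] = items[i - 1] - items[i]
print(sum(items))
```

22

i=2: items[2] = 9-4 = 5 → [7, 9, 5, 1, 7]
i=3: items[3] = 5-1 = 4 → [7, 9, 5, 4, 7]
i=4: items[4] = 4-7 = -3 → [7, 9, 5, 4, -3]
sum = 22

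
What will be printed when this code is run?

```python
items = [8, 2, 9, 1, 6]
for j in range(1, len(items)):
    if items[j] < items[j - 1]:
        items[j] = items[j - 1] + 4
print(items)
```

[8, 12, 16, 20, 24]

j=1: 2<8, items[1] = 8+4 = 12 → [8, 12, 9, 1, 6]
j=2: 9<12, items[2] = 12+4 = 16 → [8, 12, 16, 1, 6]
j=3: 1<16, items[3] = 16+4 = 20 → [8, 12, 16, 20, 6]
j=4: 6<20, items[4] = 20+4 = 24 → [8, 12, 16, 20, 24]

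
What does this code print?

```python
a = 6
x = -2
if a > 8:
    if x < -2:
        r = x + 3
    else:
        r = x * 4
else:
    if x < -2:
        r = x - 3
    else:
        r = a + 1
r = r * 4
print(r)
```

a=6, x=-2
a > 8 is False; x < -2 is False
→ r = a + 1 = 7
r = 7*4 = 28

28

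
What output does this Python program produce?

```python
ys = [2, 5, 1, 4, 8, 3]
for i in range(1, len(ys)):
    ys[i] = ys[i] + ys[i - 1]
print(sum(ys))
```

i=1: ys[1] = 5+2 = 7 → [2, 7, 1, 4, 8, 3]
i=2: ys[2] = 1+7 = 8 → [2, 7, 8, 4, 8, 3]
i=3: ys[3] = 4+8 = 12 → [2, 7, 8, 12, 8, 3]
i=4: ys[4] = 8+12 = 20 → [2, 7, 8, 12, 20, 3]
i=5: ys[5] = 3+20 = 23 → [2, 7, 8, 12, 20, 23]
sum = 72

72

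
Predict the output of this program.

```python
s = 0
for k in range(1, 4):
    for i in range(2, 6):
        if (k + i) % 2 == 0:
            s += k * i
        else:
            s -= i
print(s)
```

k=1,i=2: odd sum, s = 0-2 = -2
k=1,i=3: even sum, s = (-2)+3 = 1
k=1,i=4: odd sum, s = 1-4 = -3
k=1,i=5: even sum, s = (-3)+5 = 2
k=2,i=2: even sum, s = 2+4 = 6
k=2,i=3: odd sum, s = 6-3 = 3
k=2,i=4: even sum, s = 3+8 = 11
k=2,i=5: odd sum, s = 11-5 = 6
k=3,i=2: odd sum, s = 6-2 = 4
k=3,i=3: even sum, s = 4+9 = 13
k=3,i=4: odd sum, s = 13-4 = 9
k=3,i=5: even sum, s = 9+15 = 24

24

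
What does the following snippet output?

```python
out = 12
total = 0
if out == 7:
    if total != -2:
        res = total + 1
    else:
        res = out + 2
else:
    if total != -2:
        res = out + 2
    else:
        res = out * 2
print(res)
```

out=12, total=0
out == 7 is False; total != -2 is True
→ res = out + 2 = 14

14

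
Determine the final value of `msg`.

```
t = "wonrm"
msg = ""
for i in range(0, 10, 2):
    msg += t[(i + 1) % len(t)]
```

i=0: add t[1]='o' → 'o'
i=2: add t[3]='r' → 'or'
i=4: add t[0]='w' → 'orw'
i=6: add t[2]='n' → 'orwn'
i=8: add t[4]='m' → 'orwnm'

'orwnm'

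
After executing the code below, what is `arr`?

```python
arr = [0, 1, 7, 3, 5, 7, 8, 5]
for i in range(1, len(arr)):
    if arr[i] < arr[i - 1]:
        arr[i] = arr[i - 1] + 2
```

[0, 1, 7, 9, 11, 13, 15, 17]

i=1: 1>=0, unchanged → [0, 1, 7, 3, 5, 7, 8, 5]
i=2: 7>=1, unchanged → [0, 1, 7, 3, 5, 7, 8, 5]
i=3: 3<7, arr[3] = 7+2 = 9 → [0, 1, 7, 9, 5, 7, 8, 5]
i=4: 5<9, arr[4] = 9+2 = 11 → [0, 1, 7, 9, 11, 7, 8, 5]
i=5: 7<11, arr[5] = 11+2 = 13 → [0, 1, 7, 9, 11, 13, 8, 5]
i=6: 8<13, arr[6] = 13+2 = 15 → [0, 1, 7, 9, 11, 13, 15, 5]
i=7: 5<15, arr[7] = 15+2 = 17 → [0, 1, 7, 9, 11, 13, 15, 17]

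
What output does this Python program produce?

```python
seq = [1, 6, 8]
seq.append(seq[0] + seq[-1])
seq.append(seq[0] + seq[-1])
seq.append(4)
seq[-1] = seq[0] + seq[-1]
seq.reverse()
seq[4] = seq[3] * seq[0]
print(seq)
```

append seq[0]+seq[-1] = 1+8 = 9 → [1, 6, 8, 9]
append seq[0]+seq[-1] = 1+9 = 10 → [1, 6, 8, 9, 10]
append 4 → [1, 6, 8, 9, 10, 4]
seq[-1] = seq[0]+seq[-1] = 1+4 = 5 → [1, 6, 8, 9, 10, 5]
reverse → [5, 10, 9, 8, 6, 1]
seq[4] = seq[3]*seq[0] = 8*5 = 40 → [5, 10, 9, 8, 40, 1]

[5, 10, 9, 8, 40, 1]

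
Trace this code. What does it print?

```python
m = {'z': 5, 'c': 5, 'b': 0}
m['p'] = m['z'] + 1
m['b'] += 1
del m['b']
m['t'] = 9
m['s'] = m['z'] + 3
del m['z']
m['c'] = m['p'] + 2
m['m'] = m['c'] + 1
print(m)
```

m['p'] = m['z']+1 = 6 → {'z': 5, 'c': 5, 'b': 0, 'p': 6}
m['b'] = 0+1 = 1 → {'z': 5, 'c': 5, 'b': 1, 'p': 6}
del 'b' → {'z': 5, 'c': 5, 'p': 6}
m['t'] = 9 → {'z': 5, 'c': 5, 'p': 6, 't': 9}
m['s'] = m['z']+3 = 8 → {'z': 5, 'c': 5, 'p': 6, 't': 9, 's': 8}
del 'z' → {'c': 5, 'p': 6, 't': 9, 's': 8}
m['c'] = m['p']+2 = 8 → {'c': 8, 'p': 6, 't': 9, 's': 8}
m['m'] = m['c']+1 = 9 → {'c': 8, 'p': 6, 't': 9, 's': 8, 'm': 9}

{'c': 8, 'p': 6, 't': 9, 's': 8, 'm': 9}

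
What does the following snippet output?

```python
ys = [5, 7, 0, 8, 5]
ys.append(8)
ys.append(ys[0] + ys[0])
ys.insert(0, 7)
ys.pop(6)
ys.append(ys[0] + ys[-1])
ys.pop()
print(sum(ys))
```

append 8 → [5, 7, 0, 8, 5, 8]
append ys[0]+ys[0] = 5+5 = 10 → [5, 7, 0, 8, 5, 8, 10]
insert 7 at 0 → [7, 5, 7, 0, 8, 5, 8, 10]
pop(6) removes 8 → [7, 5, 7, 0, 8, 5, 10]
append ys[0]+ys[-1] = 7+10 = 17 → [7, 5, 7, 0, 8, 5, 10, 17]
pop() removes 17 → [7, 5, 7, 0, 8, 5, 10]
sum = 42

42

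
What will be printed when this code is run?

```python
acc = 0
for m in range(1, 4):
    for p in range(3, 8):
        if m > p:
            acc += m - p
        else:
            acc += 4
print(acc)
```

60

m=1,p=3: not 1>3, acc = 0+4 = 4
m=1,p=4: not 1>4, acc = 4+4 = 8
m=1,p=5: not 1>5, acc = 8+4 = 12
m=1,p=6: not 1>6, acc = 12+4 = 16
m=1,p=7: not 1>7, acc = 16+4 = 20
m=2,p=3: not 2>3, acc = 20+4 = 24
m=2,p=4: not 2>4, acc = 24+4 = 28
m=2,p=5: not 2>5, acc = 28+4 = 32
m=2,p=6: not 2>6, acc = 32+4 = 36
m=2,p=7: not 2>7, acc = 36+4 = 40
m=3,p=3: not 3>3, acc = 40+4 = 44
m=3,p=4: not 3>4, acc = 44+4 = 48
m=3,p=5: not 3>5, acc = 48+4 = 52
m=3,p=6: not 3>6, acc = 52+4 = 56
m=3,p=7: not 3>7, acc = 56+4 = 60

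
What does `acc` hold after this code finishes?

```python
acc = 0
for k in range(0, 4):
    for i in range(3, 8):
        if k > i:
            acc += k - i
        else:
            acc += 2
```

k=0,i=3: not 0>3, acc = 0+2 = 2
k=0,i=4: not 0>4, acc = 2+2 = 4
k=0,i=5: not 0>5, acc = 4+2 = 6
k=0,i=6: not 0>6, acc = 6+2 = 8
k=0,i=7: not 0>7, acc = 8+2 = 10
k=1,i=3: not 1>3, acc = 10+2 = 12
k=1,i=4: not 1>4, acc = 12+2 = 14
k=1,i=5: not 1>5, acc = 14+2 = 16
k=1,i=6: not 1>6, acc = 16+2 = 18
k=1,i=7: not 1>7, acc = 18+2 = 20
k=2,i=3: not 2>3, acc = 20+2 = 22
k=2,i=4: not 2>4, acc = 22+2 = 24
k=2,i=5: not 2>5, acc = 24+2 = 26
k=2,i=6: not 2>6, acc = 26+2 = 28
k=2,i=7: not 2>7, acc = 28+2 = 30
k=3,i=3: not 3>3, acc = 30+2 = 32
k=3,i=4: not 3>4, acc = 32+2 = 34
k=3,i=5: not 3>5, acc = 34+2 = 36
k=3,i=6: not 3>6, acc = 36+2 = 38
k=3,i=7: not 3>7, acc = 38+2 = 40

40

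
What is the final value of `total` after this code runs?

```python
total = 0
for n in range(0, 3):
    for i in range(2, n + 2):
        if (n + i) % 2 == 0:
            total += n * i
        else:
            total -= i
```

-1

n=1,i=2: odd sum, total = 0-2 = -2
n=2,i=2: even sum, total = (-2)+4 = 2
n=2,i=3: odd sum, total = 2-3 = -1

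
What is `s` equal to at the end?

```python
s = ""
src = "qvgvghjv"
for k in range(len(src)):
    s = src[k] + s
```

'vjhgvgvq'

k=0: prepend 'q' → 'q'
k=1: prepend 'v' → 'vq'
k=2: prepend 'g' → 'gvq'
k=3: prepend 'v' → 'vgvq'
k=4: prepend 'g' → 'gvgvq'
k=5: prepend 'h' → 'hgvgvq'
k=6: prepend 'j' → 'jhgvgvq'
k=7: prepend 'v' → 'vjhgvgvq'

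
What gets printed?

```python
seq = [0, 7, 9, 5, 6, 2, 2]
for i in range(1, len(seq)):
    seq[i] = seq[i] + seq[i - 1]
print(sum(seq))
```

131

i=1: seq[1] = 7+0 = 7 → [0, 7, 9, 5, 6, 2, 2]
i=2: seq[2] = 9+7 = 16 → [0, 7, 16, 5, 6, 2, 2]
i=3: seq[3] = 5+16 = 21 → [0, 7, 16, 21, 6, 2, 2]
i=4: seq[4] = 6+21 = 27 → [0, 7, 16, 21, 27, 2, 2]
i=5: seq[5] = 2+27 = 29 → [0, 7, 16, 21, 27, 29, 2]
i=6: seq[6] = 2+29 = 31 → [0, 7, 16, 21, 27, 29, 31]
sum = 131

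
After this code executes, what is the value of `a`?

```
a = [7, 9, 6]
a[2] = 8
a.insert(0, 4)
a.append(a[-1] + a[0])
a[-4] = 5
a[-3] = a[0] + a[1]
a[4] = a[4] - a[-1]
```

[4, 5, 9, 8, 0]

a[2] = 8 → [7, 9, 8]
insert 4 at 0 → [4, 7, 9, 8]
append a[-1]+a[0] = 8+4 = 12 → [4, 7, 9, 8, 12]
a[-4] = 5 → [4, 5, 9, 8, 12]
a[-3] = a[0]+a[1] = 4+5 = 9 → [4, 5, 9, 8, 12]
a[4] = a[4]-a[-1] = 12-12 = 0 → [4, 5, 9, 8, 0]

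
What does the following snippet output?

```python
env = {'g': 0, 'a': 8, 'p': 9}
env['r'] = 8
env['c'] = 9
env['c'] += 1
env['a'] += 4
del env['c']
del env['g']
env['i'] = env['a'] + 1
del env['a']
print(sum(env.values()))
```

30

env['r'] = 8 → {'g': 0, 'a': 8, 'p': 9, 'r': 8}
env['c'] = 9 → {'g': 0, 'a': 8, 'p': 9, 'r': 8, 'c': 9}
env['c'] = 9+1 = 10 → {'g': 0, 'a': 8, 'p': 9, 'r': 8, 'c': 10}
env['a'] = 8+4 = 12 → {'g': 0, 'a': 12, 'p': 9, 'r': 8, 'c': 10}
del 'c' → {'g': 0, 'a': 12, 'p': 9, 'r': 8}
del 'g' → {'a': 12, 'p': 9, 'r': 8}
env['i'] = env['a']+1 = 13 → {'a': 12, 'p': 9, 'r': 8, 'i': 13}
del 'a' → {'p': 9, 'r': 8, 'i': 13}
sum of values = 30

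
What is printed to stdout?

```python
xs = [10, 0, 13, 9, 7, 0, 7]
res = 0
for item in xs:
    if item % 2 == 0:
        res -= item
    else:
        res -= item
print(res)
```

item=10: even, res = 0-10 = -10
item=0: even, res = (-10)-0 = -10
item=13: not even, res = (-10)-13 = -23
item=9: not even, res = (-23)-9 = -32
item=7: not even, res = (-32)-7 = -39
item=0: even, res = (-39)-0 = -39
item=7: not even, res = (-39)-7 = -46

-46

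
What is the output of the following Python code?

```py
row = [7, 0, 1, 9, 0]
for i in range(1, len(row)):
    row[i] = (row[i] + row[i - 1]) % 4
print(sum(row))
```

i=1: row[1] = (0+7)%4 = 3 → [7, 3, 1, 9, 0]
i=2: row[2] = (1+3)%4 = 0 → [7, 3, 0, 9, 0]
i=3: row[3] = (9+0)%4 = 1 → [7, 3, 0, 1, 0]
i=4: row[4] = (0+1)%4 = 1 → [7, 3, 0, 1, 1]
sum = 12

12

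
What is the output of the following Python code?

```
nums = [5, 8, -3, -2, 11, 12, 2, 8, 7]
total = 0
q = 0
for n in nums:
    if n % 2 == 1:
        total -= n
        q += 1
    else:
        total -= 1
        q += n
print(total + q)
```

7

n=5: odd, total = 0-5 = -5; q=1
n=8: not odd, total = (-5)-1 = -6; q=9
n=-3: odd, total = (-6)-(-3) = -3; q=10
n=-2: not odd, total = (-3)-1 = -4; q=8
n=11: odd, total = (-4)-11 = -15; q=9
n=12: not odd, total = (-15)-1 = -16; q=21
n=2: not odd, total = (-16)-1 = -17; q=23
n=8: not odd, total = (-17)-1 = -18; q=31
n=7: odd, total = (-18)-7 = -25; q=32
total+q = (-25)+32 = 7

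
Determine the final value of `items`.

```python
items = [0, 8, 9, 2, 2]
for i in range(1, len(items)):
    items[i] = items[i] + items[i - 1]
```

[0, 8, 17, 19, 21]

i=1: items[1] = 8+0 = 8 → [0, 8, 9, 2, 2]
i=2: items[2] = 9+8 = 17 → [0, 8, 17, 2, 2]
i=3: items[3] = 2+17 = 19 → [0, 8, 17, 19, 2]
i=4: items[4] = 2+19 = 21 → [0, 8, 17, 19, 21]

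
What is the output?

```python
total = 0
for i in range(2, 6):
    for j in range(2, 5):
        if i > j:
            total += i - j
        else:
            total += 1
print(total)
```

i=2,j=2: not 2>2, total = 0+1 = 1
i=2,j=3: not 2>3, total = 1+1 = 2
i=2,j=4: not 2>4, total = 2+1 = 3
i=3,j=2: 3>2, total = 3+1 = 4
i=3,j=3: not 3>3, total = 4+1 = 5
i=3,j=4: not 3>4, total = 5+1 = 6
i=4,j=2: 4>2, total = 6+2 = 8
i=4,j=3: 4>3, total = 8+1 = 9
i=4,j=4: not 4>4, total = 9+1 = 10
i=5,j=2: 5>2, total = 10+3 = 13
i=5,j=3: 5>3, total = 13+2 = 15
i=5,j=4: 5>4, total = 15+1 = 16

16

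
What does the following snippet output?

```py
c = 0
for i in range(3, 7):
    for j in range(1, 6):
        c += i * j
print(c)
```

270

i=3,j=1: c = 0+3 = 3
i=3,j=2: c = 3+6 = 9
i=3,j=3: c = 9+9 = 18
i=3,j=4: c = 18+12 = 30
i=3,j=5: c = 30+15 = 45
i=4,j=1: c = 45+4 = 49
i=4,j=2: c = 49+8 = 57
i=4,j=3: c = 57+12 = 69
i=4,j=4: c = 69+16 = 85
i=4,j=5: c = 85+20 = 105
i=5,j=1: c = 105+5 = 110
i=5,j=2: c = 110+10 = 120
i=5,j=3: c = 120+15 = 135
i=5,j=4: c = 135+20 = 155
i=5,j=5: c = 155+25 = 180
i=6,j=1: c = 180+6 = 186
i=6,j=2: c = 186+12 = 198
i=6,j=3: c = 198+18 = 216
i=6,j=4: c = 216+24 = 240
i=6,j=5: c = 240+30 = 270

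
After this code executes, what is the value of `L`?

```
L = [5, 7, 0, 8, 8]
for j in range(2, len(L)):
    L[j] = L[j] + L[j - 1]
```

j=2: L[2] = 0+7 = 7 → [5, 7, 7, 8, 8]
j=3: L[3] = 8+7 = 15 → [5, 7, 7, 15, 8]
j=4: L[4] = 8+15 = 23 → [5, 7, 7, 15, 23]

[5, 7, 7, 15, 23]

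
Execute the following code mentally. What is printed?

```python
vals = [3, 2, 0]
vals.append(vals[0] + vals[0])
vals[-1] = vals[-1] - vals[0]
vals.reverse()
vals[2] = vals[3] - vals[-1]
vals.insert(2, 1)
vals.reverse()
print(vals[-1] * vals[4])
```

append vals[0]+vals[0] = 3+3 = 6 → [3, 2, 0, 6]
vals[-1] = vals[-1]-vals[0] = 6-3 = 3 → [3, 2, 0, 3]
reverse → [3, 0, 2, 3]
vals[2] = vals[3]-vals[-1] = 3-3 = 0 → [3, 0, 0, 3]
insert 1 at 2 → [3, 0, 1, 0, 3]
reverse → [3, 0, 1, 0, 3]
vals[-1]*vals[4] = 3*3 = 9

9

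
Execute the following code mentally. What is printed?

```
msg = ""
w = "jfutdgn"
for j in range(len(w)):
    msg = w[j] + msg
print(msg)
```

j=0: prepend 'j' → 'j'
j=1: prepend 'f' → 'fj'
j=2: prepend 'u' → 'ufj'
j=3: prepend 't' → 'tufj'
j=4: prepend 'd' → 'dtufj'
j=5: prepend 'g' → 'gdtufj'
j=6: prepend 'n' → 'ngdtufj'

ngdtufj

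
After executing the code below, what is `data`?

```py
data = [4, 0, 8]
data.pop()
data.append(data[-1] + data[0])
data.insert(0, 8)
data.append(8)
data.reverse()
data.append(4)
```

pop() removes 8 → [4, 0]
append data[-1]+data[0] = 0+4 = 4 → [4, 0, 4]
insert 8 at 0 → [8, 4, 0, 4]
append 8 → [8, 4, 0, 4, 8]
reverse → [8, 4, 0, 4, 8]
append 4 → [8, 4, 0, 4, 8, 4]

[8, 4, 0, 4, 8, 4]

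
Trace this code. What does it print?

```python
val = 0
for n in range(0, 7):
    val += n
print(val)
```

n=0: val = 0+0 = 0
n=1: val = 0+1 = 1
n=2: val = 1+2 = 3
n=3: val = 3+3 = 6
n=4: val = 6+4 = 10
n=5: val = 10+5 = 15
n=6: val = 15+6 = 21

21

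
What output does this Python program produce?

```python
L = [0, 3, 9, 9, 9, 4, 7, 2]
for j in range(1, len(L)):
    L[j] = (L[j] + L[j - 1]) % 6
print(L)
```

j=1: L[1] = (3+0)%6 = 3 → [0, 3, 9, 9, 9, 4, 7, 2]
j=2: L[2] = (9+3)%6 = 0 → [0, 3, 0, 9, 9, 4, 7, 2]
j=3: L[3] = (9+0)%6 = 3 → [0, 3, 0, 3, 9, 4, 7, 2]
j=4: L[4] = (9+3)%6 = 0 → [0, 3, 0, 3, 0, 4, 7, 2]
j=5: L[5] = (4+0)%6 = 4 → [0, 3, 0, 3, 0, 4, 7, 2]
j=6: L[6] = (7+4)%6 = 5 → [0, 3, 0, 3, 0, 4, 5, 2]
j=7: L[7] = (2+5)%6 = 1 → [0, 3, 0, 3, 0, 4, 5, 1]

[0, 3, 0, 3, 0, 4, 5, 1]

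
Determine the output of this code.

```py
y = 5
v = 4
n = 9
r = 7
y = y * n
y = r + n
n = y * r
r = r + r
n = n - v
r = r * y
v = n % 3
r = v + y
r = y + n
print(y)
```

y = 5*9 = 45
y = 7+9 = 16
n = 16*7 = 112
r = 7+7 = 14
n = 112-4 = 108
r = 14*16 = 224
v = 108%3 = 0
r = 0+16 = 16
r = 16+108 = 124

16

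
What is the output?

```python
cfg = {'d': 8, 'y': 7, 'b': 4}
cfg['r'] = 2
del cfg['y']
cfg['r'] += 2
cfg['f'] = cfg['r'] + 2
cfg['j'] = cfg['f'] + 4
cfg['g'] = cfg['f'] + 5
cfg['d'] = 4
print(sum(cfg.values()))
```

cfg['r'] = 2 → {'d': 8, 'y': 7, 'b': 4, 'r': 2}
del 'y' → {'d': 8, 'b': 4, 'r': 2}
cfg['r'] = 2+2 = 4 → {'d': 8, 'b': 4, 'r': 4}
cfg['f'] = cfg['r']+2 = 6 → {'d': 8, 'b': 4, 'r': 4, 'f': 6}
cfg['j'] = cfg['f']+4 = 10 → {'d': 8, 'b': 4, 'r': 4, 'f': 6, 'j': 10}
cfg['g'] = cfg['f']+5 = 11 → {'d': 8, 'b': 4, 'r': 4, 'f': 6, 'j': 10, 'g': 11}
cfg['d'] = 4 → {'d': 4, 'b': 4, 'r': 4, 'f': 6, 'j': 10, 'g': 11}
sum of values = 39

39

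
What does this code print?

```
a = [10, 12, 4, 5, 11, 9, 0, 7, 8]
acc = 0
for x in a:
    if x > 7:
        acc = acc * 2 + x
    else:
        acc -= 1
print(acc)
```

x=10: >7, acc = 0*2+10 = 10
x=12: >7, acc = 10*2+12 = 32
x=4: not >7, acc = 32-1 = 31
x=5: not >7, acc = 31-1 = 30
x=11: >7, acc = 30*2+11 = 71
x=9: >7, acc = 71*2+9 = 151
x=0: not >7, acc = 151-1 = 150
x=7: not >7, acc = 150-1 = 149
x=8: >7, acc = 149*2+8 = 306

306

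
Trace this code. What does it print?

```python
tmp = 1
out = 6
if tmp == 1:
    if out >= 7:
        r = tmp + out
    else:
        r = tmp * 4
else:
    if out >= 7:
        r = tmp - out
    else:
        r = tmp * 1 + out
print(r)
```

4

tmp=1, out=6
tmp == 1 is True; out >= 7 is False
→ r = tmp * 4 = 4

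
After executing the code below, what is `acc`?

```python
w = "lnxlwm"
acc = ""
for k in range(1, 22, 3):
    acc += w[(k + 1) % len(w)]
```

'xmxmxmx'

k=1: add w[2]='x' → 'x'
k=4: add w[5]='m' → 'xm'
k=7: add w[2]='x' → 'xmx'
k=10: add w[5]='m' → 'xmxm'
k=13: add w[2]='x' → 'xmxmx'
k=16: add w[5]='m' → 'xmxmxm'
k=19: add w[2]='x' → 'xmxmxmx'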